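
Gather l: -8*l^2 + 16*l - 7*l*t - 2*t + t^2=-8*l^2 + l*(16 - 7*t) + t^2 - 2*t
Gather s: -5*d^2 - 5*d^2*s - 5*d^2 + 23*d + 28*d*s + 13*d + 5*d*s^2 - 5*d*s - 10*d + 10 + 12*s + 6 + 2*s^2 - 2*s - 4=-10*d^2 + 26*d + s^2*(5*d + 2) + s*(-5*d^2 + 23*d + 10) + 12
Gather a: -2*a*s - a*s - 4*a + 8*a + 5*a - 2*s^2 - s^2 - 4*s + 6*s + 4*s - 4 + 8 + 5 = a*(9 - 3*s) - 3*s^2 + 6*s + 9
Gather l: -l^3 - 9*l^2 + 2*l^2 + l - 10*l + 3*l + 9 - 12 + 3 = -l^3 - 7*l^2 - 6*l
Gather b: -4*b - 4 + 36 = 32 - 4*b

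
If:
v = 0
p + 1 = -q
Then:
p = -q - 1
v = 0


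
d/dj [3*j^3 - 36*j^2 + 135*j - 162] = 9*j^2 - 72*j + 135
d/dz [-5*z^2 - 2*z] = -10*z - 2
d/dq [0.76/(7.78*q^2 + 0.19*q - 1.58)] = (-11.8256*q - 0.1444)/(7.78*q^2 + 0.19*q - 1.58)^2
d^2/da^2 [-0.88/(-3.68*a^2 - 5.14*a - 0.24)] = (-23.834624*a^2 - 33.290752*a + 0.88*(7.36*a + 5.14)*(14.72*a + 10.28) - 1.554432)/(3.68*a^2 + 5.14*a + 0.24)^3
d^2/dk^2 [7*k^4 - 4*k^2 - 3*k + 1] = 84*k^2 - 8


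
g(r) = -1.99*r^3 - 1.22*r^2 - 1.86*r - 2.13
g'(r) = -5.97*r^2 - 2.44*r - 1.86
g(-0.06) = -2.02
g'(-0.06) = -1.74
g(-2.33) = 20.75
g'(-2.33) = -28.59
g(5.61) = -402.31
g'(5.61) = -203.44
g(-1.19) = 1.71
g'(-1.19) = -7.41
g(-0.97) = 0.34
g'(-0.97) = -5.11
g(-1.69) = 7.13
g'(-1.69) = -14.79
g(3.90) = -145.99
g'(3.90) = -102.18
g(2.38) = -40.30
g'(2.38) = -41.48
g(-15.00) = 6467.52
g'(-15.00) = -1308.51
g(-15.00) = 6467.52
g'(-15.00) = -1308.51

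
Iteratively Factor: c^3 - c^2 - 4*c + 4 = (c - 2)*(c^2 + c - 2) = (c - 2)*(c + 2)*(c - 1)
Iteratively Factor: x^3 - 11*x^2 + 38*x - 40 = (x - 4)*(x^2 - 7*x + 10) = (x - 5)*(x - 4)*(x - 2)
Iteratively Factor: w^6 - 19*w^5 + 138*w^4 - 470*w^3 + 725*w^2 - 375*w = (w)*(w^5 - 19*w^4 + 138*w^3 - 470*w^2 + 725*w - 375) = w*(w - 5)*(w^4 - 14*w^3 + 68*w^2 - 130*w + 75) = w*(w - 5)*(w - 1)*(w^3 - 13*w^2 + 55*w - 75) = w*(w - 5)^2*(w - 1)*(w^2 - 8*w + 15) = w*(w - 5)^3*(w - 1)*(w - 3)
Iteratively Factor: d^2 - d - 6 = (d + 2)*(d - 3)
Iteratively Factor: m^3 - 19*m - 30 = (m + 2)*(m^2 - 2*m - 15) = (m - 5)*(m + 2)*(m + 3)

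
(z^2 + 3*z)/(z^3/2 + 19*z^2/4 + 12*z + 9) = 4*z*(z + 3)/(2*z^3 + 19*z^2 + 48*z + 36)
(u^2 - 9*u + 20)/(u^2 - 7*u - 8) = (-u^2 + 9*u - 20)/(-u^2 + 7*u + 8)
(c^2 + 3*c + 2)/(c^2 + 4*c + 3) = (c + 2)/(c + 3)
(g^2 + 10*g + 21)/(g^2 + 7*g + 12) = (g + 7)/(g + 4)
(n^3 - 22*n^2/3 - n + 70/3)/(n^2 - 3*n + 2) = (3*n^2 - 16*n - 35)/(3*(n - 1))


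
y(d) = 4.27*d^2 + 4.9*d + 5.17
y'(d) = 8.54*d + 4.9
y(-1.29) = 5.95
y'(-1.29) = -6.12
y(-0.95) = 4.37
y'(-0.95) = -3.21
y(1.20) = 17.20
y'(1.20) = 15.15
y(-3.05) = 29.95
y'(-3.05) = -21.15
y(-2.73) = 23.62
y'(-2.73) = -18.41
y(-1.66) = 8.80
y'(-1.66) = -9.28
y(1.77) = 27.22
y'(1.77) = 20.02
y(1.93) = 30.53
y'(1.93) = 21.38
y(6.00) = 188.29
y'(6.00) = 56.14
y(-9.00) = 306.94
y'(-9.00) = -71.96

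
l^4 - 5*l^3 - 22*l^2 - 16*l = l*(l - 8)*(l + 1)*(l + 2)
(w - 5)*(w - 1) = w^2 - 6*w + 5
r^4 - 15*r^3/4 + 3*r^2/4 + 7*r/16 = r*(r - 7/2)*(r - 1/2)*(r + 1/4)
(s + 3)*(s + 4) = s^2 + 7*s + 12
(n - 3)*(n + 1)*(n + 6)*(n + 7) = n^4 + 11*n^3 + 13*n^2 - 123*n - 126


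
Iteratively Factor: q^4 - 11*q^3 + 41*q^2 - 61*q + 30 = (q - 3)*(q^3 - 8*q^2 + 17*q - 10) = (q - 5)*(q - 3)*(q^2 - 3*q + 2) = (q - 5)*(q - 3)*(q - 1)*(q - 2)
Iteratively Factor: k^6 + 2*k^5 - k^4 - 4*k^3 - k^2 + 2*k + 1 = (k - 1)*(k^5 + 3*k^4 + 2*k^3 - 2*k^2 - 3*k - 1) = (k - 1)*(k + 1)*(k^4 + 2*k^3 - 2*k - 1) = (k - 1)*(k + 1)^2*(k^3 + k^2 - k - 1) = (k - 1)*(k + 1)^3*(k^2 - 1) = (k - 1)^2*(k + 1)^3*(k + 1)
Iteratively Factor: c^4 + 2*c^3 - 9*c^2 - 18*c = (c + 2)*(c^3 - 9*c) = (c - 3)*(c + 2)*(c^2 + 3*c) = c*(c - 3)*(c + 2)*(c + 3)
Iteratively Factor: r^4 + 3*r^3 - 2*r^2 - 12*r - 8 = (r - 2)*(r^3 + 5*r^2 + 8*r + 4) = (r - 2)*(r + 2)*(r^2 + 3*r + 2) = (r - 2)*(r + 2)^2*(r + 1)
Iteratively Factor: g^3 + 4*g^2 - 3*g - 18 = (g + 3)*(g^2 + g - 6) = (g + 3)^2*(g - 2)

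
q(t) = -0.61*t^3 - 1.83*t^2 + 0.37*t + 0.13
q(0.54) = -0.30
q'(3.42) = -33.55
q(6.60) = -252.52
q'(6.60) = -103.50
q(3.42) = -44.41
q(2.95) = -30.36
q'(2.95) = -26.35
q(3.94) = -64.13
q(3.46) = -45.77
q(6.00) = -195.29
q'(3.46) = -34.20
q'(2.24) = -17.01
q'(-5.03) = -27.52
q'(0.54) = -2.14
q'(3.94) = -42.46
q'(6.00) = -87.47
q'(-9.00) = -114.92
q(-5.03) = 29.60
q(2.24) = -15.08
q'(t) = -1.83*t^2 - 3.66*t + 0.37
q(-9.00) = 293.26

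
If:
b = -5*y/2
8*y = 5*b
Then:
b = 0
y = 0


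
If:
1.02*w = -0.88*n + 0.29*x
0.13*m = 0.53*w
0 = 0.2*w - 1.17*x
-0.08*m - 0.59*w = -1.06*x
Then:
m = 0.00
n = 0.00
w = 0.00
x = 0.00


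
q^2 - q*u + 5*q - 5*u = (q + 5)*(q - u)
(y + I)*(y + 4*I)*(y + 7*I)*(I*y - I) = I*y^4 - 12*y^3 - I*y^3 + 12*y^2 - 39*I*y^2 + 28*y + 39*I*y - 28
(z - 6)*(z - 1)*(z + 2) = z^3 - 5*z^2 - 8*z + 12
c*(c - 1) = c^2 - c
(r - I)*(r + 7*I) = r^2 + 6*I*r + 7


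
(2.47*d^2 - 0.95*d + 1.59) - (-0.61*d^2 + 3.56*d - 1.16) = 3.08*d^2 - 4.51*d + 2.75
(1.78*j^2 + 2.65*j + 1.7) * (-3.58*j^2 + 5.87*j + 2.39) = -6.3724*j^4 + 0.961600000000001*j^3 + 13.7237*j^2 + 16.3125*j + 4.063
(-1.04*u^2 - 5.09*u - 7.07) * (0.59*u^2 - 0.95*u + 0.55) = -0.6136*u^4 - 2.0151*u^3 + 0.0922000000000001*u^2 + 3.917*u - 3.8885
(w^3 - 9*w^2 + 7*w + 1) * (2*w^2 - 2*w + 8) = 2*w^5 - 20*w^4 + 40*w^3 - 84*w^2 + 54*w + 8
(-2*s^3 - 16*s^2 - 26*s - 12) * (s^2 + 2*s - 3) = -2*s^5 - 20*s^4 - 52*s^3 - 16*s^2 + 54*s + 36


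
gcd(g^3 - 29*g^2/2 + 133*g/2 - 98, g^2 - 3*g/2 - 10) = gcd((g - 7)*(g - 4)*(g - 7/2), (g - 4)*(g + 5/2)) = g - 4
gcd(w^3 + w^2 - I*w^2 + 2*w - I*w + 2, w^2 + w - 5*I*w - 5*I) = w + 1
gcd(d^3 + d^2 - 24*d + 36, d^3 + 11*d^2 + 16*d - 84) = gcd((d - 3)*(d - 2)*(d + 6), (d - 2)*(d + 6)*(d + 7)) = d^2 + 4*d - 12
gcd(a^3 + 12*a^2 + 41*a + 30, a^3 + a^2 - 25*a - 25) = a^2 + 6*a + 5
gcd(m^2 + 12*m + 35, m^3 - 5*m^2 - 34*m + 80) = m + 5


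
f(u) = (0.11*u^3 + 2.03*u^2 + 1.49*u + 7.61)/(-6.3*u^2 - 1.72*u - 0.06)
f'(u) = (12.6*u + 1.72)*(0.11*u^3 + 2.03*u^2 + 1.49*u + 7.61)/(-6.3*u^2 - 1.72*u - 0.06)^2 + (0.33*u^2 + 4.06*u + 1.49)/(-6.3*u^2 - 1.72*u - 0.06)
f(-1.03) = -1.63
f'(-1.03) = -3.22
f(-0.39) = -21.10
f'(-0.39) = -193.86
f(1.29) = -1.03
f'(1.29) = 0.88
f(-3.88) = -0.29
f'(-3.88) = -0.05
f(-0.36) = -28.50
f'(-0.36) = -312.18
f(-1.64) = -0.71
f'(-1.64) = -0.65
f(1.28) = -1.04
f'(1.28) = 0.90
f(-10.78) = -0.13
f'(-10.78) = -0.02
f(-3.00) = -0.36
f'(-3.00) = -0.10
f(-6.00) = -0.22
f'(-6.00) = -0.02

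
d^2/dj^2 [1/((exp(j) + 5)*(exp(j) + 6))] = (4*exp(3*j) + 33*exp(2*j) + exp(j) - 330)*exp(j)/(exp(6*j) + 33*exp(5*j) + 453*exp(4*j) + 3311*exp(3*j) + 13590*exp(2*j) + 29700*exp(j) + 27000)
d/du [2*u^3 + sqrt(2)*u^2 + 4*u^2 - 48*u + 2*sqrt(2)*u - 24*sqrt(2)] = 6*u^2 + 2*sqrt(2)*u + 8*u - 48 + 2*sqrt(2)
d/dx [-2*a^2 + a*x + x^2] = a + 2*x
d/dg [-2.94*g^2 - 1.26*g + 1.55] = -5.88*g - 1.26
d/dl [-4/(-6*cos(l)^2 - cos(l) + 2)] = 4*(12*cos(l) + 1)*sin(l)/(6*cos(l)^2 + cos(l) - 2)^2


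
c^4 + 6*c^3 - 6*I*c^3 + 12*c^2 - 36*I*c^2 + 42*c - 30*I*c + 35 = (c + 1)*(c + 5)*(c - 7*I)*(c + I)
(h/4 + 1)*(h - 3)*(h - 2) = h^3/4 - h^2/4 - 7*h/2 + 6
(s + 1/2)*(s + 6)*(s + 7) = s^3 + 27*s^2/2 + 97*s/2 + 21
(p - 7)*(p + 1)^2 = p^3 - 5*p^2 - 13*p - 7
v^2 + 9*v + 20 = (v + 4)*(v + 5)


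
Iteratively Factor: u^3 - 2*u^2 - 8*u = (u + 2)*(u^2 - 4*u) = u*(u + 2)*(u - 4)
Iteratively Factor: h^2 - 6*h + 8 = (h - 2)*(h - 4)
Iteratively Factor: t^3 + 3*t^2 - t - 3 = (t + 3)*(t^2 - 1) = (t + 1)*(t + 3)*(t - 1)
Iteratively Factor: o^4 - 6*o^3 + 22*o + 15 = (o + 1)*(o^3 - 7*o^2 + 7*o + 15) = (o - 3)*(o + 1)*(o^2 - 4*o - 5) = (o - 5)*(o - 3)*(o + 1)*(o + 1)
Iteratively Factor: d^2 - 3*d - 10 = (d - 5)*(d + 2)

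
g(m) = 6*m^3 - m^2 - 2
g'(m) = 18*m^2 - 2*m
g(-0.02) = -2.00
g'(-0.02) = 0.05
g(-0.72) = -4.76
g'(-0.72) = 10.77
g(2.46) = 81.27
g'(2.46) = 104.01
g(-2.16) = -67.13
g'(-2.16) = 88.30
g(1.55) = 17.94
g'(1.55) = 40.14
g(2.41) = 76.18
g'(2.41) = 99.73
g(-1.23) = -14.68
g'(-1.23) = 29.69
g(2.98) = 147.90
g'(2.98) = 153.89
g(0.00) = -2.00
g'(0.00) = 0.00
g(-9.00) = -4457.00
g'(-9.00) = 1476.00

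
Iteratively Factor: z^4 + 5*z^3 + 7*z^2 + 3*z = (z + 1)*(z^3 + 4*z^2 + 3*z) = (z + 1)*(z + 3)*(z^2 + z) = (z + 1)^2*(z + 3)*(z)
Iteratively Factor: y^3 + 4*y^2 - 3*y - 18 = (y - 2)*(y^2 + 6*y + 9) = (y - 2)*(y + 3)*(y + 3)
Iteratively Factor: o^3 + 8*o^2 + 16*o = (o + 4)*(o^2 + 4*o) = (o + 4)^2*(o)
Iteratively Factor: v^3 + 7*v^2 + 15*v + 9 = (v + 1)*(v^2 + 6*v + 9) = (v + 1)*(v + 3)*(v + 3)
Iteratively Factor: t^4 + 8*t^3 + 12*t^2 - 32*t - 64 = (t - 2)*(t^3 + 10*t^2 + 32*t + 32) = (t - 2)*(t + 2)*(t^2 + 8*t + 16) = (t - 2)*(t + 2)*(t + 4)*(t + 4)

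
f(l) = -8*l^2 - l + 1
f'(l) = -16*l - 1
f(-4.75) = -174.75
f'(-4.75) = 75.00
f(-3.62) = -100.22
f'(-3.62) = 56.92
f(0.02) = 0.98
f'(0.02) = -1.32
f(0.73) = -3.99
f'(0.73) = -12.68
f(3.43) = -96.55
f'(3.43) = -55.88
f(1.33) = -14.48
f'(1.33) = -22.28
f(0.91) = -6.53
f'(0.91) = -15.56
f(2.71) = -60.46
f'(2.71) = -44.36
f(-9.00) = -638.00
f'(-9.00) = 143.00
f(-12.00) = -1139.00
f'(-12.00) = 191.00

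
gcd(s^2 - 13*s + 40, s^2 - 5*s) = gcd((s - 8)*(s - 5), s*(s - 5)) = s - 5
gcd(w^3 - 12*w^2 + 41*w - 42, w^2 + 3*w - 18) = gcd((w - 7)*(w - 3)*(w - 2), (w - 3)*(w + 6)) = w - 3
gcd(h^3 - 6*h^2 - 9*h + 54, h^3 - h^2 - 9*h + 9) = h^2 - 9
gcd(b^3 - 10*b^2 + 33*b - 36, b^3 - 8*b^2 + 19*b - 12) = b^2 - 7*b + 12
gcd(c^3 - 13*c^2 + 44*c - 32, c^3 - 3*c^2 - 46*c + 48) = c^2 - 9*c + 8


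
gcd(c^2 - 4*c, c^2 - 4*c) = c^2 - 4*c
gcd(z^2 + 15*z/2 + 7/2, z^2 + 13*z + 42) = z + 7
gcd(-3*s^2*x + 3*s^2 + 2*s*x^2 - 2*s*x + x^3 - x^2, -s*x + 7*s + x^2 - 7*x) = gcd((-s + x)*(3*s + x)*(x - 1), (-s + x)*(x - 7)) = -s + x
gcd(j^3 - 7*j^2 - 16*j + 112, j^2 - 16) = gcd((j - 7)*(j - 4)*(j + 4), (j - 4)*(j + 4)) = j^2 - 16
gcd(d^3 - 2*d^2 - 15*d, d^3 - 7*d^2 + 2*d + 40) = d - 5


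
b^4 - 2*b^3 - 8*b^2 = b^2*(b - 4)*(b + 2)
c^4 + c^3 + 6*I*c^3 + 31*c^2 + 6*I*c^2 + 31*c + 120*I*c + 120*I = (c + 1)*(c - 5*I)*(c + 3*I)*(c + 8*I)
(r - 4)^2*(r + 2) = r^3 - 6*r^2 + 32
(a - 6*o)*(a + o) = a^2 - 5*a*o - 6*o^2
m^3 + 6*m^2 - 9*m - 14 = (m - 2)*(m + 1)*(m + 7)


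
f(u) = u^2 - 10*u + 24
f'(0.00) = -10.00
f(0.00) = 24.00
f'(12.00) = 14.00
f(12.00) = 48.00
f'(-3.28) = -16.56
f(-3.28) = 67.56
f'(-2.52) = -15.04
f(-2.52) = 55.55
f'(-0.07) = -10.14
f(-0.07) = 24.70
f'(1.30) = -7.40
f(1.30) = 12.69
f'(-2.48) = -14.96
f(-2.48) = 54.95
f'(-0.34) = -10.68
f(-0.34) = 27.52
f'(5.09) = 0.18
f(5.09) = -0.99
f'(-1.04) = -12.08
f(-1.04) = 35.48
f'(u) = 2*u - 10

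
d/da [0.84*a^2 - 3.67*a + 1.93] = 1.68*a - 3.67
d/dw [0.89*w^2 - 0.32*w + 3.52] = 1.78*w - 0.32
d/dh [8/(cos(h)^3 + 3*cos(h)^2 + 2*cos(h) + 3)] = 8*(3*cos(h)^2 + 6*cos(h) + 2)*sin(h)/(cos(h)^3 + 3*cos(h)^2 + 2*cos(h) + 3)^2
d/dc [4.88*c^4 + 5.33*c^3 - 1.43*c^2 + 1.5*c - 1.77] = 19.52*c^3 + 15.99*c^2 - 2.86*c + 1.5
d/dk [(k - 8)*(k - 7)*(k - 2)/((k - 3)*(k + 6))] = (k^4 + 6*k^3 - 191*k^2 + 836*k - 1212)/(k^4 + 6*k^3 - 27*k^2 - 108*k + 324)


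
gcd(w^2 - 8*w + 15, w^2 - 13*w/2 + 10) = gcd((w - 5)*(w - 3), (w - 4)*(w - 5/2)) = 1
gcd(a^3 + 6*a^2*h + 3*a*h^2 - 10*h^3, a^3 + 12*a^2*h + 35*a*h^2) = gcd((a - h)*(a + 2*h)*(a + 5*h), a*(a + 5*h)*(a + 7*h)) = a + 5*h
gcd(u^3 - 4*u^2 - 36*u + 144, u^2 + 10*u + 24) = u + 6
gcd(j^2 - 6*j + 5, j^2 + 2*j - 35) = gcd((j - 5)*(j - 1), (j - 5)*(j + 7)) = j - 5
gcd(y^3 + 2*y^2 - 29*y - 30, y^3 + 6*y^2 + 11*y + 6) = y + 1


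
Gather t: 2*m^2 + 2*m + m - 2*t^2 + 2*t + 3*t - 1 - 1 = 2*m^2 + 3*m - 2*t^2 + 5*t - 2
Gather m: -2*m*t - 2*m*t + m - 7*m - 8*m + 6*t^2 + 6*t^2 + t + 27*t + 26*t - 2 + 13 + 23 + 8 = m*(-4*t - 14) + 12*t^2 + 54*t + 42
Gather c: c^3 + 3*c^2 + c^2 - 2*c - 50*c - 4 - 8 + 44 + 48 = c^3 + 4*c^2 - 52*c + 80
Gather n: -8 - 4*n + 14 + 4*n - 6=0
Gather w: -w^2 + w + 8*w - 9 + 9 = -w^2 + 9*w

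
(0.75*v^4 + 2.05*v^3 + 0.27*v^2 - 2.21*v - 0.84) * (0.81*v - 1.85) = 0.6075*v^5 + 0.273*v^4 - 3.5738*v^3 - 2.2896*v^2 + 3.4081*v + 1.554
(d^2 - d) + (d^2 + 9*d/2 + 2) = 2*d^2 + 7*d/2 + 2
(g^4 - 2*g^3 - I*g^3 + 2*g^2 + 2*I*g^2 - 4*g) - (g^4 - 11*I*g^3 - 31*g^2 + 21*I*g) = -2*g^3 + 10*I*g^3 + 33*g^2 + 2*I*g^2 - 4*g - 21*I*g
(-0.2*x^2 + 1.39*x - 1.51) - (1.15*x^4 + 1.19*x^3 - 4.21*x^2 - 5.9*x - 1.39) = -1.15*x^4 - 1.19*x^3 + 4.01*x^2 + 7.29*x - 0.12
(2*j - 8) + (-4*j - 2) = -2*j - 10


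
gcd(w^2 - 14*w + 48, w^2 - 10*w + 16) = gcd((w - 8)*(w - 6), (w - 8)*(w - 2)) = w - 8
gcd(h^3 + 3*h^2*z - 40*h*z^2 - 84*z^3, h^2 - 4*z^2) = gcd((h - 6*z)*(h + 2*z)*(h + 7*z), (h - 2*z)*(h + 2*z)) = h + 2*z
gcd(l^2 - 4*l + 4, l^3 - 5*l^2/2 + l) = l - 2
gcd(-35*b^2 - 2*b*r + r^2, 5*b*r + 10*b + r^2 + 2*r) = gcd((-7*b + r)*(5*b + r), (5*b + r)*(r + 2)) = 5*b + r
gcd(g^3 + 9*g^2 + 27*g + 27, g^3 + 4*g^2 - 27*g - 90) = g + 3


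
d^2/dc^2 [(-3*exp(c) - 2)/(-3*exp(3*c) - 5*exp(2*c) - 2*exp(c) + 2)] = (108*exp(6*c) + 297*exp(5*c) + 333*exp(4*c) + 428*exp(3*c) + 348*exp(2*c) + 100*exp(c) + 20)*exp(c)/(27*exp(9*c) + 135*exp(8*c) + 279*exp(7*c) + 251*exp(6*c) + 6*exp(5*c) - 162*exp(4*c) - 76*exp(3*c) + 36*exp(2*c) + 24*exp(c) - 8)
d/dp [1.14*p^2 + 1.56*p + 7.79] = 2.28*p + 1.56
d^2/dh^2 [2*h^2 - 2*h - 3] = 4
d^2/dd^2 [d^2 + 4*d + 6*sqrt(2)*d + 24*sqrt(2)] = 2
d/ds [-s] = -1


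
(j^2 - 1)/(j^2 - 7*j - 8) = (j - 1)/(j - 8)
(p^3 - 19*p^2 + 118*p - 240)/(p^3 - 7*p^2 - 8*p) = (p^2 - 11*p + 30)/(p*(p + 1))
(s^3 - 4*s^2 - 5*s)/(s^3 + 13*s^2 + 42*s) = (s^2 - 4*s - 5)/(s^2 + 13*s + 42)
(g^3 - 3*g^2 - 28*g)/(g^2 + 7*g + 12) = g*(g - 7)/(g + 3)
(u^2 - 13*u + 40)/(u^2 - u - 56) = (u - 5)/(u + 7)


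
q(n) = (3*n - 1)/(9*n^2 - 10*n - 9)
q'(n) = (10 - 18*n)*(3*n - 1)/(9*n^2 - 10*n - 9)^2 + 3/(9*n^2 - 10*n - 9) = (-27*n^2 + 18*n - 37)/(81*n^4 - 180*n^3 - 62*n^2 + 180*n + 81)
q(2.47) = 0.30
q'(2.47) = -0.35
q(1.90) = 1.05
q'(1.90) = -4.97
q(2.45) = 0.31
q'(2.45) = -0.37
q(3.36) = 0.15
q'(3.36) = -0.08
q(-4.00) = -0.07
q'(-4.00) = -0.02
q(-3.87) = -0.08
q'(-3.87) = -0.02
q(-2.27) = -0.13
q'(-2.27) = -0.06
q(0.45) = -0.03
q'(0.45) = -0.25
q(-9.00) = -0.03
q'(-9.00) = 0.00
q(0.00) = 0.11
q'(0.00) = -0.46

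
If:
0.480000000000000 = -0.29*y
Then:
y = -1.66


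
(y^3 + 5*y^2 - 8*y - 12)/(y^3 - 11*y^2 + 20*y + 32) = (y^2 + 4*y - 12)/(y^2 - 12*y + 32)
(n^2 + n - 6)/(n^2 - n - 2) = (n + 3)/(n + 1)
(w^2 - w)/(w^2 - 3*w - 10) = w*(1 - w)/(-w^2 + 3*w + 10)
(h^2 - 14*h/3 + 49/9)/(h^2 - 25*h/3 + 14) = (h - 7/3)/(h - 6)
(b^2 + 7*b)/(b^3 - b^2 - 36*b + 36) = b*(b + 7)/(b^3 - b^2 - 36*b + 36)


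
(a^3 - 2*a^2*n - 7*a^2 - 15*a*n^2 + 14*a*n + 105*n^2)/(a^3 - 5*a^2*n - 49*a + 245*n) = (a + 3*n)/(a + 7)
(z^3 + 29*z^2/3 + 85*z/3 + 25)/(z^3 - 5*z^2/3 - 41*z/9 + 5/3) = 3*(z^2 + 8*z + 15)/(3*z^2 - 10*z + 3)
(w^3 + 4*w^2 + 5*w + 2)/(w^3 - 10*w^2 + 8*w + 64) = (w^2 + 2*w + 1)/(w^2 - 12*w + 32)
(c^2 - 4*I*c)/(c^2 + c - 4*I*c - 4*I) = c/(c + 1)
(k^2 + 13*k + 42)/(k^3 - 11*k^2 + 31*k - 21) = (k^2 + 13*k + 42)/(k^3 - 11*k^2 + 31*k - 21)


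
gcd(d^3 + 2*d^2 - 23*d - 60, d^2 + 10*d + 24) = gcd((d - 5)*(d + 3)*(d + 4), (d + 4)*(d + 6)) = d + 4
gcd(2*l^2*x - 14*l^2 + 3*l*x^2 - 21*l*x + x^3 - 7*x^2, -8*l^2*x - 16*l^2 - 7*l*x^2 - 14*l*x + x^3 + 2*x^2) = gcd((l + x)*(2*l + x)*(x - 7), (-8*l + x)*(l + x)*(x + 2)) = l + x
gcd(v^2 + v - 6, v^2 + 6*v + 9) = v + 3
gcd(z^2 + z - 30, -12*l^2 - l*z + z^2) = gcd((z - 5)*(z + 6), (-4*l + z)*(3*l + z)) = 1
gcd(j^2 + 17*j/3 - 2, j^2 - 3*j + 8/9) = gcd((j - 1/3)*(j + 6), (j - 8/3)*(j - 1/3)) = j - 1/3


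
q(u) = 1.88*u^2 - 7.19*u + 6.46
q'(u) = 3.76*u - 7.19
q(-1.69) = 23.98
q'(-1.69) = -13.54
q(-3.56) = 55.88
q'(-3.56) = -20.58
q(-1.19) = 17.68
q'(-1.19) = -11.66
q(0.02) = 6.32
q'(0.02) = -7.11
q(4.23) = 9.68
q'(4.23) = 8.71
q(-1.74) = 24.66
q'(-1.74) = -13.73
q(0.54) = 3.13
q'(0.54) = -5.16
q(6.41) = 37.62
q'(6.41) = 16.91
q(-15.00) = 537.31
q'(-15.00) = -63.59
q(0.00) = 6.46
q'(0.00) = -7.19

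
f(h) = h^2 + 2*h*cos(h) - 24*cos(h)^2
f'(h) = -2*h*sin(h) + 2*h + 48*sin(h)*cos(h) + 2*cos(h)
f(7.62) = 60.31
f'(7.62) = 11.70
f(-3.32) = -5.69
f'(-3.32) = -15.81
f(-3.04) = -8.46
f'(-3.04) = -3.84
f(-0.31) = -22.26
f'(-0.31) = -12.85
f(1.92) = -0.44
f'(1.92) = -15.88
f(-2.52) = -5.41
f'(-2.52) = 13.12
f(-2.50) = -5.15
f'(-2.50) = 13.42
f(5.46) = 26.14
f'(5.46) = -3.64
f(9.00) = 44.68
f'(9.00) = -9.26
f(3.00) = -20.46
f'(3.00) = -3.53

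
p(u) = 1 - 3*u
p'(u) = -3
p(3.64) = -9.92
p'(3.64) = -3.00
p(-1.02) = 4.06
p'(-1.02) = -3.00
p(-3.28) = 10.84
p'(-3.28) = -3.00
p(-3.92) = 12.76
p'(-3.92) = -3.00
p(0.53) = -0.59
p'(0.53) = -3.00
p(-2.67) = 9.01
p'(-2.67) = -3.00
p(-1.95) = 6.85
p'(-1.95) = -3.00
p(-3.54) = 11.62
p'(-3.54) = -3.00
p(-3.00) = 10.00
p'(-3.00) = -3.00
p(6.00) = -17.00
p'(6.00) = -3.00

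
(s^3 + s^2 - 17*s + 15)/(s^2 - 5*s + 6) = (s^2 + 4*s - 5)/(s - 2)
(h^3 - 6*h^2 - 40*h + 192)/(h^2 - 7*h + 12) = (h^2 - 2*h - 48)/(h - 3)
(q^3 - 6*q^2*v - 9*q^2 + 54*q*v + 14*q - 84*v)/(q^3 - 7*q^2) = 1 - 6*v/q - 2/q + 12*v/q^2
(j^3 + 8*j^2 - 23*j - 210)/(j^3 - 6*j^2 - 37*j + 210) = (j + 7)/(j - 7)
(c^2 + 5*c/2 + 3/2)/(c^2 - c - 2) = (c + 3/2)/(c - 2)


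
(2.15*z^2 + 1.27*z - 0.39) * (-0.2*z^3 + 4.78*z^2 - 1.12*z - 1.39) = -0.43*z^5 + 10.023*z^4 + 3.7406*z^3 - 6.2751*z^2 - 1.3285*z + 0.5421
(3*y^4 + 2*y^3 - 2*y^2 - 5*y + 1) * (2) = 6*y^4 + 4*y^3 - 4*y^2 - 10*y + 2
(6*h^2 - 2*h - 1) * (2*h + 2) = 12*h^3 + 8*h^2 - 6*h - 2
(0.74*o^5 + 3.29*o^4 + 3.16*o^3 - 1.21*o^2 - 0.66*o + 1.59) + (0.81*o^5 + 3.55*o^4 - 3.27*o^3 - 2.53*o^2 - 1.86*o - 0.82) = 1.55*o^5 + 6.84*o^4 - 0.11*o^3 - 3.74*o^2 - 2.52*o + 0.77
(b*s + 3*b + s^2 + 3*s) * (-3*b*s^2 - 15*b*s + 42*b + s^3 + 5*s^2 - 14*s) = -3*b^2*s^3 - 24*b^2*s^2 - 3*b^2*s + 126*b^2 - 2*b*s^4 - 16*b*s^3 - 2*b*s^2 + 84*b*s + s^5 + 8*s^4 + s^3 - 42*s^2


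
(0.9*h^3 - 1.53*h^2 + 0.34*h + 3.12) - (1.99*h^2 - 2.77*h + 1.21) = 0.9*h^3 - 3.52*h^2 + 3.11*h + 1.91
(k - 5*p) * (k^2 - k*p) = k^3 - 6*k^2*p + 5*k*p^2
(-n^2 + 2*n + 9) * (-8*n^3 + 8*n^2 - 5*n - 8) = 8*n^5 - 24*n^4 - 51*n^3 + 70*n^2 - 61*n - 72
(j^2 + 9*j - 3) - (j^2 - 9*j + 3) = 18*j - 6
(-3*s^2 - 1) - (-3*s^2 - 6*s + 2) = 6*s - 3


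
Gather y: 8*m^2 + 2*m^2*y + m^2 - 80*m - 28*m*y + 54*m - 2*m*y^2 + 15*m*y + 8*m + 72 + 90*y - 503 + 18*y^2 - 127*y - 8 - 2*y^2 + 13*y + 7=9*m^2 - 18*m + y^2*(16 - 2*m) + y*(2*m^2 - 13*m - 24) - 432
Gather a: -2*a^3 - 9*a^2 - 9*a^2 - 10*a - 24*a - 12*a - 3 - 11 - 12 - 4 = -2*a^3 - 18*a^2 - 46*a - 30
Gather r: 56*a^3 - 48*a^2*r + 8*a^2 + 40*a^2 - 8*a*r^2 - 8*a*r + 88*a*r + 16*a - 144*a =56*a^3 + 48*a^2 - 8*a*r^2 - 128*a + r*(-48*a^2 + 80*a)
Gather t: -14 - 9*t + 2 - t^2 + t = -t^2 - 8*t - 12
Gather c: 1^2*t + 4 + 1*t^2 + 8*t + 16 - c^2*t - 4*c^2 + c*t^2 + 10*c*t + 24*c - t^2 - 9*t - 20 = c^2*(-t - 4) + c*(t^2 + 10*t + 24)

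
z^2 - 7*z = z*(z - 7)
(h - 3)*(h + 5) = h^2 + 2*h - 15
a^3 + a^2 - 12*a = a*(a - 3)*(a + 4)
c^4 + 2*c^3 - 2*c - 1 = (c - 1)*(c + 1)^3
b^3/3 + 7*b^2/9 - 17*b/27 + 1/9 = (b/3 + 1)*(b - 1/3)^2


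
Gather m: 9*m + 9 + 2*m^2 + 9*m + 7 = 2*m^2 + 18*m + 16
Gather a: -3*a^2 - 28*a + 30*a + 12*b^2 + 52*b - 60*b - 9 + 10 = -3*a^2 + 2*a + 12*b^2 - 8*b + 1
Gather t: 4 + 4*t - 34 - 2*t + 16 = 2*t - 14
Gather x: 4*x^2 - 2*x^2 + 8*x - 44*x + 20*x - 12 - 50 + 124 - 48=2*x^2 - 16*x + 14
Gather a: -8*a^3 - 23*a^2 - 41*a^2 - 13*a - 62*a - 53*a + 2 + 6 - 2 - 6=-8*a^3 - 64*a^2 - 128*a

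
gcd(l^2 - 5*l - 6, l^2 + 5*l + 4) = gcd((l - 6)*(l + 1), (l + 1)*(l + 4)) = l + 1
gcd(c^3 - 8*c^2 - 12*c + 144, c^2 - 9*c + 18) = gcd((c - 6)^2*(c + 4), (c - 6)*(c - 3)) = c - 6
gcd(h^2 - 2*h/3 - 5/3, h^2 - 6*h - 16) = 1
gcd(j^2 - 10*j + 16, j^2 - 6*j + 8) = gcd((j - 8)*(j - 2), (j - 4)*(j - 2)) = j - 2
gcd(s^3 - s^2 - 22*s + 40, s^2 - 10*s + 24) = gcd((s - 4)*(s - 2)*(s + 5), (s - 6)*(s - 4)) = s - 4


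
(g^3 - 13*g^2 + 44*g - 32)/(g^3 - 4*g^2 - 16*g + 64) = (g^2 - 9*g + 8)/(g^2 - 16)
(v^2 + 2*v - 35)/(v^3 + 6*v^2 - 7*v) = (v - 5)/(v*(v - 1))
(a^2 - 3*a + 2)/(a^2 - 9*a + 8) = (a - 2)/(a - 8)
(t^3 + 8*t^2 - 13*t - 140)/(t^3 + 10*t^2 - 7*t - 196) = (t + 5)/(t + 7)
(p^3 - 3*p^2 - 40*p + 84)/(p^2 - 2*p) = p - 1 - 42/p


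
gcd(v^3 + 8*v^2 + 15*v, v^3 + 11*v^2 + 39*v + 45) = v^2 + 8*v + 15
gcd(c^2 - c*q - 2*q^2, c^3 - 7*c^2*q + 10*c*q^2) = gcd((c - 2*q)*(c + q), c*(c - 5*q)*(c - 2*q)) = -c + 2*q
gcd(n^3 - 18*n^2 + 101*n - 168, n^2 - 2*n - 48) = n - 8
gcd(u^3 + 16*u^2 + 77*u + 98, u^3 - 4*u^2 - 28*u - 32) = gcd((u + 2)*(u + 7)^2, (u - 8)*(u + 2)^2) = u + 2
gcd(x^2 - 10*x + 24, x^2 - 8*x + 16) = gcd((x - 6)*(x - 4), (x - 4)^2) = x - 4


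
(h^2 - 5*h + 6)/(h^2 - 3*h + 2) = (h - 3)/(h - 1)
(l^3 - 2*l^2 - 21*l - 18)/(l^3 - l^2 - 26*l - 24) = (l + 3)/(l + 4)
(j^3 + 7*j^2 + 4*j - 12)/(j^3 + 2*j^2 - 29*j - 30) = (j^2 + j - 2)/(j^2 - 4*j - 5)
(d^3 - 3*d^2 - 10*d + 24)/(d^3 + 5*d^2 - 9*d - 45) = (d^2 - 6*d + 8)/(d^2 + 2*d - 15)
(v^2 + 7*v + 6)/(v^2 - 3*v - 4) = (v + 6)/(v - 4)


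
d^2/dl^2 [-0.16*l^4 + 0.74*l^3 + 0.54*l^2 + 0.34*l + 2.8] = -1.92*l^2 + 4.44*l + 1.08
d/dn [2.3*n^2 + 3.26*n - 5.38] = 4.6*n + 3.26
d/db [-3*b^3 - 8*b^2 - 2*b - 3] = -9*b^2 - 16*b - 2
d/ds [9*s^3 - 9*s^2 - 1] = 9*s*(3*s - 2)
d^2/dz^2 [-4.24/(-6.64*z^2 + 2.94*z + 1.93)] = (373.879808*z^2 - 165.543168*z - 4.24*(13.28*z - 2.94)*(26.56*z - 5.88) - 108.672896)/(-6.64*z^2 + 2.94*z + 1.93)^3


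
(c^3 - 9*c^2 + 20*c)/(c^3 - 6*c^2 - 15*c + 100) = c*(c - 4)/(c^2 - c - 20)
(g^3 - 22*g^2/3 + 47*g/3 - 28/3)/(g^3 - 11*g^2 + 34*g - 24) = (g - 7/3)/(g - 6)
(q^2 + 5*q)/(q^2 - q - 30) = q/(q - 6)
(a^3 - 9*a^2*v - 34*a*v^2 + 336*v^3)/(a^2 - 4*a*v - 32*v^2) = (a^2 - a*v - 42*v^2)/(a + 4*v)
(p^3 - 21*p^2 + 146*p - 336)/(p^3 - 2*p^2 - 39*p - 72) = (p^2 - 13*p + 42)/(p^2 + 6*p + 9)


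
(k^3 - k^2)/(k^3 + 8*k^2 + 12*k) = k*(k - 1)/(k^2 + 8*k + 12)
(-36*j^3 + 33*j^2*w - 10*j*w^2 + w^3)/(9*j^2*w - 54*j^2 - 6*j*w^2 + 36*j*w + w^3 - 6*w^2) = (-4*j + w)/(w - 6)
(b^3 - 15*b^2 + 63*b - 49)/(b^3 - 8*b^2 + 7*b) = (b - 7)/b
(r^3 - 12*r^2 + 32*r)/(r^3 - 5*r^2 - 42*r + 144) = r*(r - 4)/(r^2 + 3*r - 18)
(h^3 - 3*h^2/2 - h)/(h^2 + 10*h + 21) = h*(2*h^2 - 3*h - 2)/(2*(h^2 + 10*h + 21))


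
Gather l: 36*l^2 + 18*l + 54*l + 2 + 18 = 36*l^2 + 72*l + 20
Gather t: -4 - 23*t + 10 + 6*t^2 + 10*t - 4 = 6*t^2 - 13*t + 2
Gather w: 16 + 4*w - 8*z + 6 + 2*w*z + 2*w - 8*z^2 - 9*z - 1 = w*(2*z + 6) - 8*z^2 - 17*z + 21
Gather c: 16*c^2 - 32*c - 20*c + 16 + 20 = 16*c^2 - 52*c + 36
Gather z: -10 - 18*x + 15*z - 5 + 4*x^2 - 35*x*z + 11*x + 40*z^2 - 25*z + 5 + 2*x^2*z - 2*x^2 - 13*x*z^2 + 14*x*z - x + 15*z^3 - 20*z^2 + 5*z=2*x^2 - 8*x + 15*z^3 + z^2*(20 - 13*x) + z*(2*x^2 - 21*x - 5) - 10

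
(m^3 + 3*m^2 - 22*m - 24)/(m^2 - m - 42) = (m^2 - 3*m - 4)/(m - 7)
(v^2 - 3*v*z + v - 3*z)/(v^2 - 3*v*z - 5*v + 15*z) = (v + 1)/(v - 5)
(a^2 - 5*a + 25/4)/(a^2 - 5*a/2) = (a - 5/2)/a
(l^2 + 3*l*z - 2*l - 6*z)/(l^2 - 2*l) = (l + 3*z)/l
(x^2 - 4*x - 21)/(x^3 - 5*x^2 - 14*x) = (x + 3)/(x*(x + 2))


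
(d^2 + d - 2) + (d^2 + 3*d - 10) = 2*d^2 + 4*d - 12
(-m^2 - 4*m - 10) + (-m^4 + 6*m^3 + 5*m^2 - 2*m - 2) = -m^4 + 6*m^3 + 4*m^2 - 6*m - 12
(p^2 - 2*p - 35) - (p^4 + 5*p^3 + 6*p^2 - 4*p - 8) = -p^4 - 5*p^3 - 5*p^2 + 2*p - 27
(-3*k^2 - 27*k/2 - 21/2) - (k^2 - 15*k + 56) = -4*k^2 + 3*k/2 - 133/2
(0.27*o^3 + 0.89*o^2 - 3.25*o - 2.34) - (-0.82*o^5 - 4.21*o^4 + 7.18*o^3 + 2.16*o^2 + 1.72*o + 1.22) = 0.82*o^5 + 4.21*o^4 - 6.91*o^3 - 1.27*o^2 - 4.97*o - 3.56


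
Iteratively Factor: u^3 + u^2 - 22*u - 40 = (u + 4)*(u^2 - 3*u - 10) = (u - 5)*(u + 4)*(u + 2)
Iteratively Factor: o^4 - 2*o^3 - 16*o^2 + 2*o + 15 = (o - 5)*(o^3 + 3*o^2 - o - 3) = (o - 5)*(o + 3)*(o^2 - 1) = (o - 5)*(o - 1)*(o + 3)*(o + 1)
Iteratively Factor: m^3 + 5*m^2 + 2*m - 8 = (m + 2)*(m^2 + 3*m - 4) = (m - 1)*(m + 2)*(m + 4)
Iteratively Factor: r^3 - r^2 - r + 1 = (r - 1)*(r^2 - 1) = (r - 1)^2*(r + 1)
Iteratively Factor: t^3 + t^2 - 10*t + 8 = (t - 1)*(t^2 + 2*t - 8) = (t - 1)*(t + 4)*(t - 2)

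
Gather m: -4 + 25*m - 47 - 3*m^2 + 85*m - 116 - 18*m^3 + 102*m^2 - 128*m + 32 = -18*m^3 + 99*m^2 - 18*m - 135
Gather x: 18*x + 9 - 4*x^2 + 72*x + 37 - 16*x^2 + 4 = -20*x^2 + 90*x + 50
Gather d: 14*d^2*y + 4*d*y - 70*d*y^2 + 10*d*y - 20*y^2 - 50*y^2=14*d^2*y + d*(-70*y^2 + 14*y) - 70*y^2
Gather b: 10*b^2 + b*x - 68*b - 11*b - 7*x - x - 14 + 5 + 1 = 10*b^2 + b*(x - 79) - 8*x - 8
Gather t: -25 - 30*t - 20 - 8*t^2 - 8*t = -8*t^2 - 38*t - 45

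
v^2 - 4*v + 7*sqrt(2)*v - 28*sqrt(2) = (v - 4)*(v + 7*sqrt(2))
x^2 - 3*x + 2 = (x - 2)*(x - 1)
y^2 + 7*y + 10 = (y + 2)*(y + 5)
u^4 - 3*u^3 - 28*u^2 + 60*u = u*(u - 6)*(u - 2)*(u + 5)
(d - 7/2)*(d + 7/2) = d^2 - 49/4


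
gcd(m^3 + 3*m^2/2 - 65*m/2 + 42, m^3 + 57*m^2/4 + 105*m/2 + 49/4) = m + 7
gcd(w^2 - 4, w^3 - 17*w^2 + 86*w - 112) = w - 2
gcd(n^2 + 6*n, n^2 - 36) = n + 6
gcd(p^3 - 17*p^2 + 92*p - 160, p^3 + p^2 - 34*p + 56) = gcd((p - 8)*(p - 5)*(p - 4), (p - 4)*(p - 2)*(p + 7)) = p - 4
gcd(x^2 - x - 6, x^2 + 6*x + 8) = x + 2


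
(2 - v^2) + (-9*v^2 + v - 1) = -10*v^2 + v + 1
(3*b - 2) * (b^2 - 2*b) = 3*b^3 - 8*b^2 + 4*b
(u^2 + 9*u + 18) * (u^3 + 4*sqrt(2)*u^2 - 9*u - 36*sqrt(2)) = u^5 + 4*sqrt(2)*u^4 + 9*u^4 + 9*u^3 + 36*sqrt(2)*u^3 - 81*u^2 + 36*sqrt(2)*u^2 - 324*sqrt(2)*u - 162*u - 648*sqrt(2)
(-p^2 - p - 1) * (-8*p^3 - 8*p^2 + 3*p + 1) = 8*p^5 + 16*p^4 + 13*p^3 + 4*p^2 - 4*p - 1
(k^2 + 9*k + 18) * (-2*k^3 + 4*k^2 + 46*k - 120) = -2*k^5 - 14*k^4 + 46*k^3 + 366*k^2 - 252*k - 2160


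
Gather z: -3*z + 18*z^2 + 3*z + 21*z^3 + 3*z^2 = 21*z^3 + 21*z^2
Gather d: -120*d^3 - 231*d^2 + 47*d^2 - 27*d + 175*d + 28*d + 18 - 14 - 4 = -120*d^3 - 184*d^2 + 176*d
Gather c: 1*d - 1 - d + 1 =0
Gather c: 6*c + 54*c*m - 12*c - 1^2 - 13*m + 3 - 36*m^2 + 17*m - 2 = c*(54*m - 6) - 36*m^2 + 4*m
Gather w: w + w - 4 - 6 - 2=2*w - 12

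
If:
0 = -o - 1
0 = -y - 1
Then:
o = -1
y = -1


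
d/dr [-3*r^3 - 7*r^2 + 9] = r*(-9*r - 14)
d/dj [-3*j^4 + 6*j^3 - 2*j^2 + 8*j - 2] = -12*j^3 + 18*j^2 - 4*j + 8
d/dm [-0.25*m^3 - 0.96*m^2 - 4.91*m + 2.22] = -0.75*m^2 - 1.92*m - 4.91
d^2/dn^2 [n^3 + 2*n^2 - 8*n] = 6*n + 4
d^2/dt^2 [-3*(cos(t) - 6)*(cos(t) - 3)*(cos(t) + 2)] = 9*cos(t)/4 - 42*cos(2*t) + 27*cos(3*t)/4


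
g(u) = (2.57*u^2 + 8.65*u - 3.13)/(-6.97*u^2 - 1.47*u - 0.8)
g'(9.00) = 0.01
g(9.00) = -0.49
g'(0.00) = -18.00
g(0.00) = 3.91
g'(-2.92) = 0.19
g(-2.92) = 0.12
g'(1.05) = 0.01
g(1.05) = -0.88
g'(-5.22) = 0.05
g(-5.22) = -0.12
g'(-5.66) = 0.04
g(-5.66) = -0.14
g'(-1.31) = 1.26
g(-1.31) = 0.93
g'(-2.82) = 0.21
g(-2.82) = 0.14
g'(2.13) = 0.11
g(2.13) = -0.76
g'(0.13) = -13.64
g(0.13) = 1.77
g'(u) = (5.14*u + 8.65)/(-6.97*u^2 - 1.47*u - 0.8) + (13.94*u + 1.47)*(2.57*u^2 + 8.65*u - 3.13)/(-6.97*u^2 - 1.47*u - 0.8)^2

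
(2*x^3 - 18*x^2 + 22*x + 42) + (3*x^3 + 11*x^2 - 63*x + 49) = 5*x^3 - 7*x^2 - 41*x + 91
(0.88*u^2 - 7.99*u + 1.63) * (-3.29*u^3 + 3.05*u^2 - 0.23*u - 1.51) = -2.8952*u^5 + 28.9711*u^4 - 29.9346*u^3 + 5.4804*u^2 + 11.69*u - 2.4613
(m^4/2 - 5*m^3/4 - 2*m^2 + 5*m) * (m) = m^5/2 - 5*m^4/4 - 2*m^3 + 5*m^2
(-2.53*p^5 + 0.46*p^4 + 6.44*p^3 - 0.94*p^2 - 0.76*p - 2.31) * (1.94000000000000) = -4.9082*p^5 + 0.8924*p^4 + 12.4936*p^3 - 1.8236*p^2 - 1.4744*p - 4.4814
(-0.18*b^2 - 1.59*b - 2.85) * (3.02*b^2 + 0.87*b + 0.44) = -0.5436*b^4 - 4.9584*b^3 - 10.0695*b^2 - 3.1791*b - 1.254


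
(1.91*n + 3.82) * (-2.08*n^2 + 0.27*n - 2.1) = -3.9728*n^3 - 7.4299*n^2 - 2.9796*n - 8.022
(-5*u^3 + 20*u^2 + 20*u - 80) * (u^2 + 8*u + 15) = -5*u^5 - 20*u^4 + 105*u^3 + 380*u^2 - 340*u - 1200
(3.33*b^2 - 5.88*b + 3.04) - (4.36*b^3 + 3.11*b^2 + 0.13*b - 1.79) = -4.36*b^3 + 0.22*b^2 - 6.01*b + 4.83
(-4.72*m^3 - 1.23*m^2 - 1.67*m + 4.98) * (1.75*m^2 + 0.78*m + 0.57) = -8.26*m^5 - 5.8341*m^4 - 6.5723*m^3 + 6.7113*m^2 + 2.9325*m + 2.8386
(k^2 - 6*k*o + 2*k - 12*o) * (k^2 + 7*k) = k^4 - 6*k^3*o + 9*k^3 - 54*k^2*o + 14*k^2 - 84*k*o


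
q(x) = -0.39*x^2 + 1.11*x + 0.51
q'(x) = 1.11 - 0.78*x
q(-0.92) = -0.84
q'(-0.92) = 1.83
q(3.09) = 0.22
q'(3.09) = -1.30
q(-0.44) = -0.05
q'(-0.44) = 1.45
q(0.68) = 1.08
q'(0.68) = 0.58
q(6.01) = -6.91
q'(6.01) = -3.58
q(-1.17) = -1.32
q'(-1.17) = 2.02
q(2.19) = 1.07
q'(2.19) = -0.60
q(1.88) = 1.22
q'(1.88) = -0.36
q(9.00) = -21.09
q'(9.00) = -5.91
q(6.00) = -6.87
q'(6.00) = -3.57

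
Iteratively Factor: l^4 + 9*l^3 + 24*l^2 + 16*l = (l)*(l^3 + 9*l^2 + 24*l + 16) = l*(l + 1)*(l^2 + 8*l + 16) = l*(l + 1)*(l + 4)*(l + 4)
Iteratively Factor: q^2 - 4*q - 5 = (q - 5)*(q + 1)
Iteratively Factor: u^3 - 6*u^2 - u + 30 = (u + 2)*(u^2 - 8*u + 15) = (u - 3)*(u + 2)*(u - 5)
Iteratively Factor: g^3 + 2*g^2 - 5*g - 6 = (g - 2)*(g^2 + 4*g + 3) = (g - 2)*(g + 3)*(g + 1)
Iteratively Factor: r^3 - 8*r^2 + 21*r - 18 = (r - 3)*(r^2 - 5*r + 6) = (r - 3)*(r - 2)*(r - 3)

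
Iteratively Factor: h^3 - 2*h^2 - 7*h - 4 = (h + 1)*(h^2 - 3*h - 4) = (h + 1)^2*(h - 4)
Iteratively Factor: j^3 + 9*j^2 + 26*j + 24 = (j + 4)*(j^2 + 5*j + 6) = (j + 3)*(j + 4)*(j + 2)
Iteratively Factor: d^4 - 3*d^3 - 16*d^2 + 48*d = (d - 3)*(d^3 - 16*d) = (d - 4)*(d - 3)*(d^2 + 4*d) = d*(d - 4)*(d - 3)*(d + 4)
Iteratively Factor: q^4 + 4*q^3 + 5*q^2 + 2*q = (q + 1)*(q^3 + 3*q^2 + 2*q) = q*(q + 1)*(q^2 + 3*q + 2) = q*(q + 1)^2*(q + 2)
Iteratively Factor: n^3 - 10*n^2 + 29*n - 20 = (n - 1)*(n^2 - 9*n + 20) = (n - 5)*(n - 1)*(n - 4)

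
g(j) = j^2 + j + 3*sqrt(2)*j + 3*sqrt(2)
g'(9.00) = 23.24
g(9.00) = 132.43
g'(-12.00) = -18.76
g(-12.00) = 85.33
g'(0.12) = 5.48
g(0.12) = 4.89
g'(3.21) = 11.66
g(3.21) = 31.38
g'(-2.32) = 0.60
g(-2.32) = -2.54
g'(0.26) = 5.76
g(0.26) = 5.67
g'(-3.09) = -0.94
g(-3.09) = -2.41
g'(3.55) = 12.34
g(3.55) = 35.46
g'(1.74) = 8.72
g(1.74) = 16.39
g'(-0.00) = 5.24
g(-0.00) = 4.24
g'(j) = 2*j + 1 + 3*sqrt(2)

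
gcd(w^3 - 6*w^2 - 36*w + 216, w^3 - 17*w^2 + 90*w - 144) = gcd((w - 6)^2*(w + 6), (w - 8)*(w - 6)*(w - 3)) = w - 6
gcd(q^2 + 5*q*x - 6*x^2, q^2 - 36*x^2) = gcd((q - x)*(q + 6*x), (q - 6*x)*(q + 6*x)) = q + 6*x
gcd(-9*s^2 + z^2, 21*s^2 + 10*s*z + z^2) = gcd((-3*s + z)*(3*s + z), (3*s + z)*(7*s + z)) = 3*s + z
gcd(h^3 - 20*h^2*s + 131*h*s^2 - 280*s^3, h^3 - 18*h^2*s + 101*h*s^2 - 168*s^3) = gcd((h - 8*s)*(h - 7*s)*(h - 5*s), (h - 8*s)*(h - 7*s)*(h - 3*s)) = h^2 - 15*h*s + 56*s^2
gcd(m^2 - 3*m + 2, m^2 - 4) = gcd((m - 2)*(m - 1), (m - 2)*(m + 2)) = m - 2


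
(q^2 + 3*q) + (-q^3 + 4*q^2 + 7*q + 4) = -q^3 + 5*q^2 + 10*q + 4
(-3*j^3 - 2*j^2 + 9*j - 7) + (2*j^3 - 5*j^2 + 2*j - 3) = -j^3 - 7*j^2 + 11*j - 10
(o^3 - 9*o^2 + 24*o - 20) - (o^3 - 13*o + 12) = -9*o^2 + 37*o - 32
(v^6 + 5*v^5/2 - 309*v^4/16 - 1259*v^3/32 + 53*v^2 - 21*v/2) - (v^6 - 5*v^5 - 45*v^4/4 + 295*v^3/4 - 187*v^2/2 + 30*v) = 15*v^5/2 - 129*v^4/16 - 3619*v^3/32 + 293*v^2/2 - 81*v/2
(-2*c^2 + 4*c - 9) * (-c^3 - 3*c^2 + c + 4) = 2*c^5 + 2*c^4 - 5*c^3 + 23*c^2 + 7*c - 36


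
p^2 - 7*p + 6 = (p - 6)*(p - 1)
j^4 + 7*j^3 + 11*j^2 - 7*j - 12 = (j - 1)*(j + 1)*(j + 3)*(j + 4)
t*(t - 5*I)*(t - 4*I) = t^3 - 9*I*t^2 - 20*t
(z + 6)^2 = z^2 + 12*z + 36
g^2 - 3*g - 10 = (g - 5)*(g + 2)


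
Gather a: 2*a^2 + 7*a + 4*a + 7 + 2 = 2*a^2 + 11*a + 9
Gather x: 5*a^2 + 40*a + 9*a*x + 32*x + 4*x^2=5*a^2 + 40*a + 4*x^2 + x*(9*a + 32)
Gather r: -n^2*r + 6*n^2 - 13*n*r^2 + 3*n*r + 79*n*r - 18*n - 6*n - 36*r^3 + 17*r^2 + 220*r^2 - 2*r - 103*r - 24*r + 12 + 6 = 6*n^2 - 24*n - 36*r^3 + r^2*(237 - 13*n) + r*(-n^2 + 82*n - 129) + 18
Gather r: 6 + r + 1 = r + 7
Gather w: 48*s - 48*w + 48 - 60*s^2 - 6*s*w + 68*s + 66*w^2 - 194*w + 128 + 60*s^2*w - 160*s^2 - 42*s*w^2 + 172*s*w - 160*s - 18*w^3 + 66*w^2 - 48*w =-220*s^2 - 44*s - 18*w^3 + w^2*(132 - 42*s) + w*(60*s^2 + 166*s - 290) + 176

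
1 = 1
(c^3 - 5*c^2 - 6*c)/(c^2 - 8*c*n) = (c^2 - 5*c - 6)/(c - 8*n)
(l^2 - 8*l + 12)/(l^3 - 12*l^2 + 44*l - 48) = 1/(l - 4)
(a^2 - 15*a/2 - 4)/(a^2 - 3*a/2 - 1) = (a - 8)/(a - 2)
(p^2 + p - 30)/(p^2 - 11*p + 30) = (p + 6)/(p - 6)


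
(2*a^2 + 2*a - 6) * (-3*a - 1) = -6*a^3 - 8*a^2 + 16*a + 6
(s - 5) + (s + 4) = 2*s - 1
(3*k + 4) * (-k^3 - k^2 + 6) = -3*k^4 - 7*k^3 - 4*k^2 + 18*k + 24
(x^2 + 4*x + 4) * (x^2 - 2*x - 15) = x^4 + 2*x^3 - 19*x^2 - 68*x - 60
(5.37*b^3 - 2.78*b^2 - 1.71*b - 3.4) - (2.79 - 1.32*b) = 5.37*b^3 - 2.78*b^2 - 0.39*b - 6.19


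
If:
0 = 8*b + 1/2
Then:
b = -1/16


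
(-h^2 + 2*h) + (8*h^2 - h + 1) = 7*h^2 + h + 1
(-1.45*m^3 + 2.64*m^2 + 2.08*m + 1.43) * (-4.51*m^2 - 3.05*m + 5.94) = 6.5395*m^5 - 7.4839*m^4 - 26.0458*m^3 + 2.8883*m^2 + 7.9937*m + 8.4942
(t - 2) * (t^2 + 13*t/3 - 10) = t^3 + 7*t^2/3 - 56*t/3 + 20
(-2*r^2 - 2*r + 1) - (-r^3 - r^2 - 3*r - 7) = r^3 - r^2 + r + 8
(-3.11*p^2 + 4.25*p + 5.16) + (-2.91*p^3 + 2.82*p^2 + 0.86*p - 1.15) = -2.91*p^3 - 0.29*p^2 + 5.11*p + 4.01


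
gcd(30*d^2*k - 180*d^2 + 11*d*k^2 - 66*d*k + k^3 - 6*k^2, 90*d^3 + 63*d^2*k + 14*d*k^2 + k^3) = 30*d^2 + 11*d*k + k^2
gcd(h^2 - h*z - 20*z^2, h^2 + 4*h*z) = h + 4*z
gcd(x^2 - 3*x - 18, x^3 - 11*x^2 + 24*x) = 1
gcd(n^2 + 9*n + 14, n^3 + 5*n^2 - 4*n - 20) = n + 2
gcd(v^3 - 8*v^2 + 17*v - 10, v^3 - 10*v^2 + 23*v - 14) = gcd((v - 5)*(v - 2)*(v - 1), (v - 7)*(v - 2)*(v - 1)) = v^2 - 3*v + 2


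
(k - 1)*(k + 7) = k^2 + 6*k - 7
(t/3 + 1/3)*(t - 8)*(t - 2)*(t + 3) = t^4/3 - 2*t^3 - 7*t^2 + 34*t/3 + 16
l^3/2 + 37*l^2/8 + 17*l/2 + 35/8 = (l/2 + 1/2)*(l + 5/4)*(l + 7)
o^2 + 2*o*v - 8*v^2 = (o - 2*v)*(o + 4*v)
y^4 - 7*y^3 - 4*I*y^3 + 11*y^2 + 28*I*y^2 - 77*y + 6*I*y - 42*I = (y - 7)*(y - 6*I)*(y + I)^2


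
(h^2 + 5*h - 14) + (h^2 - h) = 2*h^2 + 4*h - 14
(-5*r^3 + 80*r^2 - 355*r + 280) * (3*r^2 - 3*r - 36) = -15*r^5 + 255*r^4 - 1125*r^3 - 975*r^2 + 11940*r - 10080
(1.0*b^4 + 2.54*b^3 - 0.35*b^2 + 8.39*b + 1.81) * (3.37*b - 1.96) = 3.37*b^5 + 6.5998*b^4 - 6.1579*b^3 + 28.9603*b^2 - 10.3447*b - 3.5476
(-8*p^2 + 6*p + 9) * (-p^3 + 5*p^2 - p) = 8*p^5 - 46*p^4 + 29*p^3 + 39*p^2 - 9*p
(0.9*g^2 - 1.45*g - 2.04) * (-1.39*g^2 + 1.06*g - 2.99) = -1.251*g^4 + 2.9695*g^3 - 1.3924*g^2 + 2.1731*g + 6.0996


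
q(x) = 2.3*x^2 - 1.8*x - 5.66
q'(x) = 4.6*x - 1.8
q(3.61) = 17.82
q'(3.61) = 14.81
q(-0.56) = -3.93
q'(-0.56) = -4.38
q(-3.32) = 25.67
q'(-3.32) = -17.07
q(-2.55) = 13.89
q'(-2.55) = -13.53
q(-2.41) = 12.04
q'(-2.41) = -12.89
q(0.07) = -5.77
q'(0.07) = -1.48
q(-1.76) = 4.63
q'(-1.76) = -9.90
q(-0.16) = -5.31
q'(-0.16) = -2.54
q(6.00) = 66.34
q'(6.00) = 25.80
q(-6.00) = 87.94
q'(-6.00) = -29.40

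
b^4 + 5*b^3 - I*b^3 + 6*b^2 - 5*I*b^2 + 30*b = b*(b + 5)*(b - 3*I)*(b + 2*I)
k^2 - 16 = (k - 4)*(k + 4)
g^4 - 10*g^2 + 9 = (g - 3)*(g - 1)*(g + 1)*(g + 3)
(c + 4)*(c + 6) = c^2 + 10*c + 24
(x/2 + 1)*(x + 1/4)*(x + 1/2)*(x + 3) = x^4/2 + 23*x^3/8 + 79*x^2/16 + 41*x/16 + 3/8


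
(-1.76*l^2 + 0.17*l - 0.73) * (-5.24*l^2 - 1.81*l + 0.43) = 9.2224*l^4 + 2.2948*l^3 + 2.7607*l^2 + 1.3944*l - 0.3139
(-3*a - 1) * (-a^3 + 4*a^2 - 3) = 3*a^4 - 11*a^3 - 4*a^2 + 9*a + 3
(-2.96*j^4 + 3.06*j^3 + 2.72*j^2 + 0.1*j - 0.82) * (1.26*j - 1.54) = -3.7296*j^5 + 8.414*j^4 - 1.2852*j^3 - 4.0628*j^2 - 1.1872*j + 1.2628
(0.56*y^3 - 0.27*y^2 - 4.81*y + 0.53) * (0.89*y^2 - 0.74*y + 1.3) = 0.4984*y^5 - 0.6547*y^4 - 3.3531*y^3 + 3.6801*y^2 - 6.6452*y + 0.689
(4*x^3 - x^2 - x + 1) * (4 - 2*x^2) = -8*x^5 + 2*x^4 + 18*x^3 - 6*x^2 - 4*x + 4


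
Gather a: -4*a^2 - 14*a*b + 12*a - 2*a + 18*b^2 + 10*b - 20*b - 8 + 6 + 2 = -4*a^2 + a*(10 - 14*b) + 18*b^2 - 10*b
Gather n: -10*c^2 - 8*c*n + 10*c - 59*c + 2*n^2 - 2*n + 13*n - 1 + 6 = -10*c^2 - 49*c + 2*n^2 + n*(11 - 8*c) + 5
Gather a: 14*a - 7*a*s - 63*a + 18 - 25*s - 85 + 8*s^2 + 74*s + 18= a*(-7*s - 49) + 8*s^2 + 49*s - 49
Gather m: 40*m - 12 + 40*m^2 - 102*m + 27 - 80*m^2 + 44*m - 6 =-40*m^2 - 18*m + 9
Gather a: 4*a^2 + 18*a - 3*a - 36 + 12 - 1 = 4*a^2 + 15*a - 25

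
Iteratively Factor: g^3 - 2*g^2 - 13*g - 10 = (g + 2)*(g^2 - 4*g - 5) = (g + 1)*(g + 2)*(g - 5)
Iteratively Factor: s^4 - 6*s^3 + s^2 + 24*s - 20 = (s - 5)*(s^3 - s^2 - 4*s + 4) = (s - 5)*(s + 2)*(s^2 - 3*s + 2) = (s - 5)*(s - 2)*(s + 2)*(s - 1)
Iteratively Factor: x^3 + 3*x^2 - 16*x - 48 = (x - 4)*(x^2 + 7*x + 12) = (x - 4)*(x + 4)*(x + 3)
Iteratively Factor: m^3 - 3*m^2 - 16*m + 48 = (m - 4)*(m^2 + m - 12) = (m - 4)*(m + 4)*(m - 3)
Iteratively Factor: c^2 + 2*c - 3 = (c + 3)*(c - 1)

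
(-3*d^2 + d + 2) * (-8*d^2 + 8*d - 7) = 24*d^4 - 32*d^3 + 13*d^2 + 9*d - 14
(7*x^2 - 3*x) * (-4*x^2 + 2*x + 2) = -28*x^4 + 26*x^3 + 8*x^2 - 6*x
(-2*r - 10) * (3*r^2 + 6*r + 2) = -6*r^3 - 42*r^2 - 64*r - 20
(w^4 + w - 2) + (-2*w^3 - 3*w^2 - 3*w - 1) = w^4 - 2*w^3 - 3*w^2 - 2*w - 3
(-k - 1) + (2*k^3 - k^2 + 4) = 2*k^3 - k^2 - k + 3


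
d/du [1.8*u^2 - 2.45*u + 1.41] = 3.6*u - 2.45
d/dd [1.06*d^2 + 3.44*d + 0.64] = 2.12*d + 3.44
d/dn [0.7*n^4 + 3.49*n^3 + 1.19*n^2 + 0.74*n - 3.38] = 2.8*n^3 + 10.47*n^2 + 2.38*n + 0.74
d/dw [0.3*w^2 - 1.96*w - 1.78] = 0.6*w - 1.96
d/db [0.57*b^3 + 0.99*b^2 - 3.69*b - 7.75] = 1.71*b^2 + 1.98*b - 3.69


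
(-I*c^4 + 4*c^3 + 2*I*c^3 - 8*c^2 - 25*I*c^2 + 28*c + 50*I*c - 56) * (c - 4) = -I*c^5 + 4*c^4 + 6*I*c^4 - 24*c^3 - 33*I*c^3 + 60*c^2 + 150*I*c^2 - 168*c - 200*I*c + 224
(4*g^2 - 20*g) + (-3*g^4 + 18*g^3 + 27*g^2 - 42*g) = -3*g^4 + 18*g^3 + 31*g^2 - 62*g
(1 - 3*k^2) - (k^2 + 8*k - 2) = -4*k^2 - 8*k + 3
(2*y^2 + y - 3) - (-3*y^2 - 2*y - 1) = 5*y^2 + 3*y - 2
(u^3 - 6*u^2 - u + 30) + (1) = u^3 - 6*u^2 - u + 31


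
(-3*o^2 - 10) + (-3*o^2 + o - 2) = -6*o^2 + o - 12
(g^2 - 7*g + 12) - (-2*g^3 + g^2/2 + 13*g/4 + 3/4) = 2*g^3 + g^2/2 - 41*g/4 + 45/4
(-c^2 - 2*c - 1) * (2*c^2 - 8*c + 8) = -2*c^4 + 4*c^3 + 6*c^2 - 8*c - 8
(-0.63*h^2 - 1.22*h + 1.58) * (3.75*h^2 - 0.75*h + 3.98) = -2.3625*h^4 - 4.1025*h^3 + 4.3326*h^2 - 6.0406*h + 6.2884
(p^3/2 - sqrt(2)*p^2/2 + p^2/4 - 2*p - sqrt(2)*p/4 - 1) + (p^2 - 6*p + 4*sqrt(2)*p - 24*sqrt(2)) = p^3/2 - sqrt(2)*p^2/2 + 5*p^2/4 - 8*p + 15*sqrt(2)*p/4 - 24*sqrt(2) - 1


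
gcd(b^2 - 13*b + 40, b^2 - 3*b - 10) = b - 5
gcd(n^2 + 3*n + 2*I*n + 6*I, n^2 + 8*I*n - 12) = n + 2*I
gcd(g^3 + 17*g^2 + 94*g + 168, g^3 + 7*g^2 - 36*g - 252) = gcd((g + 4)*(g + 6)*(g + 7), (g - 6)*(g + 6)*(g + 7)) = g^2 + 13*g + 42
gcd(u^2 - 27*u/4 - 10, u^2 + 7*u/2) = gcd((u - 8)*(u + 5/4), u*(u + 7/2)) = 1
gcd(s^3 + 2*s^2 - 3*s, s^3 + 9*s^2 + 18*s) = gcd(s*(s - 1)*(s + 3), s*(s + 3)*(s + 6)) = s^2 + 3*s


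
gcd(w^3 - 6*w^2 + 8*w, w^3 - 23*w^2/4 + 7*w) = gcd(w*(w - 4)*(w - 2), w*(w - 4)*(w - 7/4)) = w^2 - 4*w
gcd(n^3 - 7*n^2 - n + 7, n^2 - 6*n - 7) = n^2 - 6*n - 7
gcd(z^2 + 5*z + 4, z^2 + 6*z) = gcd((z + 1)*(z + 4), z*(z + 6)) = 1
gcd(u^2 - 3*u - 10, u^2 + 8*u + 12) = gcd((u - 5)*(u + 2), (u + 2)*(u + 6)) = u + 2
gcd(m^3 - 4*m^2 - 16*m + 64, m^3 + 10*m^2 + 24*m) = m + 4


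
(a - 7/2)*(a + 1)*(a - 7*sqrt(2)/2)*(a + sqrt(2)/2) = a^4 - 3*sqrt(2)*a^3 - 5*a^3/2 - 7*a^2 + 15*sqrt(2)*a^2/2 + 35*a/4 + 21*sqrt(2)*a/2 + 49/4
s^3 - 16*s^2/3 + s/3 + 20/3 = (s - 5)*(s - 4/3)*(s + 1)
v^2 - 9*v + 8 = (v - 8)*(v - 1)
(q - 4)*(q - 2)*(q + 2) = q^3 - 4*q^2 - 4*q + 16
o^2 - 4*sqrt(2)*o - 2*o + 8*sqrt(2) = (o - 2)*(o - 4*sqrt(2))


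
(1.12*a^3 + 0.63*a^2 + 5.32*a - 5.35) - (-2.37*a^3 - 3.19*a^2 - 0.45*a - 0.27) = 3.49*a^3 + 3.82*a^2 + 5.77*a - 5.08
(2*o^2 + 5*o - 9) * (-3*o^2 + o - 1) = -6*o^4 - 13*o^3 + 30*o^2 - 14*o + 9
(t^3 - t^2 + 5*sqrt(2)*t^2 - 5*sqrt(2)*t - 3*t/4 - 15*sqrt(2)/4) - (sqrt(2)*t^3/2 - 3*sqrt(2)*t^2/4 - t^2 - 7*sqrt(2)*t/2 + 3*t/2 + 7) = -sqrt(2)*t^3/2 + t^3 + 23*sqrt(2)*t^2/4 - 9*t/4 - 3*sqrt(2)*t/2 - 7 - 15*sqrt(2)/4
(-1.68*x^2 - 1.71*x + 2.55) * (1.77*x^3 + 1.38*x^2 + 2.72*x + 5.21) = -2.9736*x^5 - 5.3451*x^4 - 2.4159*x^3 - 9.885*x^2 - 1.9731*x + 13.2855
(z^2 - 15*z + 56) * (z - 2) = z^3 - 17*z^2 + 86*z - 112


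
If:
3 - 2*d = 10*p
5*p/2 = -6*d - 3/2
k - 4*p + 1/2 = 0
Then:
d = -9/22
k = 113/110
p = 21/55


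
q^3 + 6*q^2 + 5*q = q*(q + 1)*(q + 5)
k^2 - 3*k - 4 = (k - 4)*(k + 1)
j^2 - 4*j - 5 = (j - 5)*(j + 1)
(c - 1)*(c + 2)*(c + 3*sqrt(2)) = c^3 + c^2 + 3*sqrt(2)*c^2 - 2*c + 3*sqrt(2)*c - 6*sqrt(2)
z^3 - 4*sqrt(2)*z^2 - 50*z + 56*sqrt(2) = (z - 7*sqrt(2))*(z - sqrt(2))*(z + 4*sqrt(2))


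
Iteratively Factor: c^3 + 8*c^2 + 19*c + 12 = (c + 3)*(c^2 + 5*c + 4) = (c + 3)*(c + 4)*(c + 1)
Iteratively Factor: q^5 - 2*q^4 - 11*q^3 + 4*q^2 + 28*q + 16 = (q - 4)*(q^4 + 2*q^3 - 3*q^2 - 8*q - 4) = (q - 4)*(q + 1)*(q^3 + q^2 - 4*q - 4) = (q - 4)*(q + 1)*(q + 2)*(q^2 - q - 2) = (q - 4)*(q + 1)^2*(q + 2)*(q - 2)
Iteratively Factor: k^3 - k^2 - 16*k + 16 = (k - 1)*(k^2 - 16) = (k - 4)*(k - 1)*(k + 4)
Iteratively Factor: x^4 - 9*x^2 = (x)*(x^3 - 9*x) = x^2*(x^2 - 9) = x^2*(x + 3)*(x - 3)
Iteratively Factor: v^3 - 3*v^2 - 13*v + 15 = (v + 3)*(v^2 - 6*v + 5) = (v - 5)*(v + 3)*(v - 1)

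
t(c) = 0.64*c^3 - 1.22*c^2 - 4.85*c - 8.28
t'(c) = 1.92*c^2 - 2.44*c - 4.85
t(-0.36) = -6.72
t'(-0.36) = -3.72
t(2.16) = -18.00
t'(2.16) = -1.16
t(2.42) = -18.09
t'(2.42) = 0.49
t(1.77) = -17.14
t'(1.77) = -3.15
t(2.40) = -18.10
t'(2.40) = 0.35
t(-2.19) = -10.23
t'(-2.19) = 9.70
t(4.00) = -6.24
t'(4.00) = 16.11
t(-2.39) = -12.39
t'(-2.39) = 11.95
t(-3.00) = -21.99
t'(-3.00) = 19.75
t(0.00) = -8.28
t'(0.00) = -4.85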